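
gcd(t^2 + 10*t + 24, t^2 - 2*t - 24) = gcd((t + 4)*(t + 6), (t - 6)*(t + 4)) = t + 4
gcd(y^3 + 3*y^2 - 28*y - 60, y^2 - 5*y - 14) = y + 2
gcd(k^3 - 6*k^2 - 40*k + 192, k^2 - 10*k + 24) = k - 4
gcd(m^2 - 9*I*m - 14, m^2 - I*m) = 1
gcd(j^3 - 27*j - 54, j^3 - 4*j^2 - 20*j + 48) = j - 6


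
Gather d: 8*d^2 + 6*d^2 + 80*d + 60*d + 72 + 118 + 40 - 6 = 14*d^2 + 140*d + 224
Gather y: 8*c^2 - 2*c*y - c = 8*c^2 - 2*c*y - c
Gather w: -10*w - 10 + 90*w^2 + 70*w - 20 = 90*w^2 + 60*w - 30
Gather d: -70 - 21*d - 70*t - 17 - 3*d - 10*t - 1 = -24*d - 80*t - 88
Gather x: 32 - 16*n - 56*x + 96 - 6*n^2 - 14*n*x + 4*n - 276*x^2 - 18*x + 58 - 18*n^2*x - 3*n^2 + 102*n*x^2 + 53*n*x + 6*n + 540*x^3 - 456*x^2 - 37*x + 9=-9*n^2 - 6*n + 540*x^3 + x^2*(102*n - 732) + x*(-18*n^2 + 39*n - 111) + 195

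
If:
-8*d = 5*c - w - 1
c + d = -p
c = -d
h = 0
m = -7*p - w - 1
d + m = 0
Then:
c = 0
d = 0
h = 0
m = 0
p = 0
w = -1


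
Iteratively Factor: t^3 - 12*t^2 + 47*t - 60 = (t - 3)*(t^2 - 9*t + 20) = (t - 4)*(t - 3)*(t - 5)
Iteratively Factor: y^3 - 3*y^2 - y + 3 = (y + 1)*(y^2 - 4*y + 3) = (y - 3)*(y + 1)*(y - 1)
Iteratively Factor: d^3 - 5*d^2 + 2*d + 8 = (d - 4)*(d^2 - d - 2) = (d - 4)*(d - 2)*(d + 1)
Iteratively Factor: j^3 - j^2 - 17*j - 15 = (j - 5)*(j^2 + 4*j + 3) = (j - 5)*(j + 3)*(j + 1)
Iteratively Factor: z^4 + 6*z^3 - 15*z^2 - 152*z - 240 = (z + 3)*(z^3 + 3*z^2 - 24*z - 80) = (z + 3)*(z + 4)*(z^2 - z - 20) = (z - 5)*(z + 3)*(z + 4)*(z + 4)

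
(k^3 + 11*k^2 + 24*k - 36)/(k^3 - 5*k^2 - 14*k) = (-k^3 - 11*k^2 - 24*k + 36)/(k*(-k^2 + 5*k + 14))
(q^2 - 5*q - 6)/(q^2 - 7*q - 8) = (q - 6)/(q - 8)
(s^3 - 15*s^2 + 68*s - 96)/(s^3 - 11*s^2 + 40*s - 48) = (s - 8)/(s - 4)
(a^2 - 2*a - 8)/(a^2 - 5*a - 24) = (-a^2 + 2*a + 8)/(-a^2 + 5*a + 24)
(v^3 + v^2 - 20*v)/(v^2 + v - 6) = v*(v^2 + v - 20)/(v^2 + v - 6)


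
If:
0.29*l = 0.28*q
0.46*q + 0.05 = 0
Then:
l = -0.10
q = -0.11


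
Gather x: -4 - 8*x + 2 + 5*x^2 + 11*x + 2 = 5*x^2 + 3*x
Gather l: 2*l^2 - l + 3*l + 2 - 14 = 2*l^2 + 2*l - 12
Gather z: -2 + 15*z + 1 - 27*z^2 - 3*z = -27*z^2 + 12*z - 1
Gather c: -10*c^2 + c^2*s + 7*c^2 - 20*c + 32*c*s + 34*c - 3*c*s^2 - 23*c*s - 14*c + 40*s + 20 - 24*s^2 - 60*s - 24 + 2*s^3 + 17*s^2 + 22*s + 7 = c^2*(s - 3) + c*(-3*s^2 + 9*s) + 2*s^3 - 7*s^2 + 2*s + 3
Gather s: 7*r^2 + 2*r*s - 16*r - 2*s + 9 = 7*r^2 - 16*r + s*(2*r - 2) + 9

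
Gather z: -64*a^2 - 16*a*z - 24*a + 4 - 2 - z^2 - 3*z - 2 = -64*a^2 - 24*a - z^2 + z*(-16*a - 3)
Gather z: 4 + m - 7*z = m - 7*z + 4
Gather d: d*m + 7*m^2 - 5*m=d*m + 7*m^2 - 5*m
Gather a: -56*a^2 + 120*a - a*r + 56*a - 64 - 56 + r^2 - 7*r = -56*a^2 + a*(176 - r) + r^2 - 7*r - 120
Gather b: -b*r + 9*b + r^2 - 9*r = b*(9 - r) + r^2 - 9*r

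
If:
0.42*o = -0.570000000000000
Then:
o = -1.36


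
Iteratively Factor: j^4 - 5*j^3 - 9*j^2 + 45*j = (j + 3)*(j^3 - 8*j^2 + 15*j) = (j - 5)*(j + 3)*(j^2 - 3*j) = (j - 5)*(j - 3)*(j + 3)*(j)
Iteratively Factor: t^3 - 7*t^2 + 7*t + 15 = (t - 5)*(t^2 - 2*t - 3) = (t - 5)*(t + 1)*(t - 3)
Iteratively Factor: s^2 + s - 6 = (s - 2)*(s + 3)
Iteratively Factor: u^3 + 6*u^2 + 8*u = (u)*(u^2 + 6*u + 8) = u*(u + 4)*(u + 2)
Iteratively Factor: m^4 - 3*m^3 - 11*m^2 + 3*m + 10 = (m + 2)*(m^3 - 5*m^2 - m + 5) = (m - 5)*(m + 2)*(m^2 - 1) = (m - 5)*(m + 1)*(m + 2)*(m - 1)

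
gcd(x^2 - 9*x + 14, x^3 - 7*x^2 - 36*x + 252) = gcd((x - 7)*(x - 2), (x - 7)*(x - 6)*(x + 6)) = x - 7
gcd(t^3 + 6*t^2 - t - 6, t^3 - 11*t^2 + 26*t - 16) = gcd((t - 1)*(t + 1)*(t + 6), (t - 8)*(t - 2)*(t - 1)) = t - 1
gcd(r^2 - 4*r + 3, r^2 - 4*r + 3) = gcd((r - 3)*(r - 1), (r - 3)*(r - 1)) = r^2 - 4*r + 3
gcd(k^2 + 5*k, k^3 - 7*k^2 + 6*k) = k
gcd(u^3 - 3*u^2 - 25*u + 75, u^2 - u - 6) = u - 3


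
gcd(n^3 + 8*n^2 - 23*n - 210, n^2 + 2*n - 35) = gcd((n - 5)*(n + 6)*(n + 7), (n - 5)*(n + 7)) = n^2 + 2*n - 35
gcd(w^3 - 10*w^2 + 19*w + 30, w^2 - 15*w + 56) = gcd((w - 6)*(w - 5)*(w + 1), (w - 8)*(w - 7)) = 1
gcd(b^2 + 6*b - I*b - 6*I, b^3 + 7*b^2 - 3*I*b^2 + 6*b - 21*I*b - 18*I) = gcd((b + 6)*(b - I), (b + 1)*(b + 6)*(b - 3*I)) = b + 6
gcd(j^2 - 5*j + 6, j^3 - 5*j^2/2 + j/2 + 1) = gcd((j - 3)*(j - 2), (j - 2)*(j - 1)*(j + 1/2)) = j - 2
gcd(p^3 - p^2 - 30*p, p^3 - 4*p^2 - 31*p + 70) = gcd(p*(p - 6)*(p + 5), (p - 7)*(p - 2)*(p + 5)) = p + 5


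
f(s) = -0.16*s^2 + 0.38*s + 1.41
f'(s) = 0.38 - 0.32*s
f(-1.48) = 0.50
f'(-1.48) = 0.85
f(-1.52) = 0.46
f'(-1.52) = 0.87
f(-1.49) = 0.49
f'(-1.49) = 0.86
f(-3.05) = -1.24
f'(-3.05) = 1.36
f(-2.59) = -0.65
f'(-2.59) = 1.21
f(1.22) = 1.64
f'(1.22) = -0.01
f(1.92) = 1.55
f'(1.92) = -0.23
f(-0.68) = 1.08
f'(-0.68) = 0.60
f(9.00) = -8.13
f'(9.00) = -2.50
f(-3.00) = -1.17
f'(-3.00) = 1.34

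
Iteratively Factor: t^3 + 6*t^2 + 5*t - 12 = (t + 3)*(t^2 + 3*t - 4) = (t - 1)*(t + 3)*(t + 4)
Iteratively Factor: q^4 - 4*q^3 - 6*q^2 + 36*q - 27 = (q - 3)*(q^3 - q^2 - 9*q + 9) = (q - 3)*(q + 3)*(q^2 - 4*q + 3) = (q - 3)*(q - 1)*(q + 3)*(q - 3)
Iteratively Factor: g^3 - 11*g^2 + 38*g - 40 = (g - 4)*(g^2 - 7*g + 10) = (g - 5)*(g - 4)*(g - 2)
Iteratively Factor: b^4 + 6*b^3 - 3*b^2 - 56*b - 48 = (b + 1)*(b^3 + 5*b^2 - 8*b - 48) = (b - 3)*(b + 1)*(b^2 + 8*b + 16) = (b - 3)*(b + 1)*(b + 4)*(b + 4)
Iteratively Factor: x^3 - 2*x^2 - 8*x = (x)*(x^2 - 2*x - 8) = x*(x + 2)*(x - 4)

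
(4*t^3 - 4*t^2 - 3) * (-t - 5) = -4*t^4 - 16*t^3 + 20*t^2 + 3*t + 15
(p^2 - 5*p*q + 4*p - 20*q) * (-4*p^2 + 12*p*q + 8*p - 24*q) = -4*p^4 + 32*p^3*q - 8*p^3 - 60*p^2*q^2 + 64*p^2*q + 32*p^2 - 120*p*q^2 - 256*p*q + 480*q^2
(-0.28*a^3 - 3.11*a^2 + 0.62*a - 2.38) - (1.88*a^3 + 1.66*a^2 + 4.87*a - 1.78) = -2.16*a^3 - 4.77*a^2 - 4.25*a - 0.6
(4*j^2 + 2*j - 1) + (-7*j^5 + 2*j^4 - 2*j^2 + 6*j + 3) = -7*j^5 + 2*j^4 + 2*j^2 + 8*j + 2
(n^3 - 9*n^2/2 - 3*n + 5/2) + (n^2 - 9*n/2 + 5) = n^3 - 7*n^2/2 - 15*n/2 + 15/2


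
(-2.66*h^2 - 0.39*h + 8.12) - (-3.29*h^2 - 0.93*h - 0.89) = 0.63*h^2 + 0.54*h + 9.01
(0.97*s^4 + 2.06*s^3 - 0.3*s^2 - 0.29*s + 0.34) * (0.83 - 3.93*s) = -3.8121*s^5 - 7.2907*s^4 + 2.8888*s^3 + 0.8907*s^2 - 1.5769*s + 0.2822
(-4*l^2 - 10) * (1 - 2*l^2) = 8*l^4 + 16*l^2 - 10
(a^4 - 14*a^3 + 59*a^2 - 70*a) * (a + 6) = a^5 - 8*a^4 - 25*a^3 + 284*a^2 - 420*a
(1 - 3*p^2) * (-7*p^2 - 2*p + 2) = 21*p^4 + 6*p^3 - 13*p^2 - 2*p + 2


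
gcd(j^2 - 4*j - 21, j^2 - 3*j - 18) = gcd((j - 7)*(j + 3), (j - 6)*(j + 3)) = j + 3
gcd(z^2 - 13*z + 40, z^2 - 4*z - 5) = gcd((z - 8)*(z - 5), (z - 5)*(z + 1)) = z - 5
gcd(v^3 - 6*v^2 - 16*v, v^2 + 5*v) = v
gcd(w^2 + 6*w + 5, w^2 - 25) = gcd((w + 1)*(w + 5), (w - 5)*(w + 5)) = w + 5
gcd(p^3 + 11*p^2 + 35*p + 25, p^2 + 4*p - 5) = p + 5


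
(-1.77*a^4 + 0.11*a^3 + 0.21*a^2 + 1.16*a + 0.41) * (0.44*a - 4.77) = -0.7788*a^5 + 8.4913*a^4 - 0.4323*a^3 - 0.4913*a^2 - 5.3528*a - 1.9557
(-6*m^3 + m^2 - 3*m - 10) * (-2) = 12*m^3 - 2*m^2 + 6*m + 20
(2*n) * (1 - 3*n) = -6*n^2 + 2*n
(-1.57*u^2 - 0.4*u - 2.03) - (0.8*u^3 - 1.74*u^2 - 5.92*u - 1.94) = -0.8*u^3 + 0.17*u^2 + 5.52*u - 0.0899999999999999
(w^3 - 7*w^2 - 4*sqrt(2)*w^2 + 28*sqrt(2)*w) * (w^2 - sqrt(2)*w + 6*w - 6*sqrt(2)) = w^5 - 5*sqrt(2)*w^4 - w^4 - 34*w^3 + 5*sqrt(2)*w^3 - 8*w^2 + 210*sqrt(2)*w^2 - 336*w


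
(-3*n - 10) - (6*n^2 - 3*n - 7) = -6*n^2 - 3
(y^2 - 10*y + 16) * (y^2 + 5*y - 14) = y^4 - 5*y^3 - 48*y^2 + 220*y - 224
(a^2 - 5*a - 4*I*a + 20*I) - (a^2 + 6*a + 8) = -11*a - 4*I*a - 8 + 20*I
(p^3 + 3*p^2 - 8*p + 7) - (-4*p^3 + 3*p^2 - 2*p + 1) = 5*p^3 - 6*p + 6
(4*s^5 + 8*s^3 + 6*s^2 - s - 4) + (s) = 4*s^5 + 8*s^3 + 6*s^2 - 4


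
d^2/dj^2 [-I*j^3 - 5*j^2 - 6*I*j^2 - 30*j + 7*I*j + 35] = -6*I*j - 10 - 12*I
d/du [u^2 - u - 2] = 2*u - 1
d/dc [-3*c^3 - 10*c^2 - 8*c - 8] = -9*c^2 - 20*c - 8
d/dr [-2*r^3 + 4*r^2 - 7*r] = -6*r^2 + 8*r - 7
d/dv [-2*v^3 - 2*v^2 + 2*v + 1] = -6*v^2 - 4*v + 2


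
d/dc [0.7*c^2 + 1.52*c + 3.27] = 1.4*c + 1.52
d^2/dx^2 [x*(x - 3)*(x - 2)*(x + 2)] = 12*x^2 - 18*x - 8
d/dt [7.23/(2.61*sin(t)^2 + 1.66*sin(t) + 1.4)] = -(37.7406*sin(t) + 12.0018)*cos(t)/(2.61*sin(t)^2 + 1.66*sin(t) + 1.4)^2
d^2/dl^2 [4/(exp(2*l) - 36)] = 16*(exp(2*l) + 36)*exp(2*l)/(exp(2*l) - 36)^3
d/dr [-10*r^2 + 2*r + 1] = 2 - 20*r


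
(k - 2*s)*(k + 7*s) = k^2 + 5*k*s - 14*s^2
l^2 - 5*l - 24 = (l - 8)*(l + 3)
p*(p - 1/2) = p^2 - p/2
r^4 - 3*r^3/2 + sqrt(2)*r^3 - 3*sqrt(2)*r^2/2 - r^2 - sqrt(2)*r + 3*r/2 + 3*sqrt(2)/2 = (r - 3/2)*(r - 1)*(r + 1)*(r + sqrt(2))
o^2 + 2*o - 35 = (o - 5)*(o + 7)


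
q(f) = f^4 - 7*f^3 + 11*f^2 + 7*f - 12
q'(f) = 4*f^3 - 21*f^2 + 22*f + 7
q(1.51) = 4.75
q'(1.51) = 6.11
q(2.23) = 5.41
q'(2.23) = -4.01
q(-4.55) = 1271.85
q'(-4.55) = -904.64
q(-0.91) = -3.30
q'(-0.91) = -33.42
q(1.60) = 5.24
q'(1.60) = 4.82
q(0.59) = -5.36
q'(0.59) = 13.49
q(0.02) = -11.86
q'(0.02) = 7.43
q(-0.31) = -12.90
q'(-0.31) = -1.96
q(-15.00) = 76608.00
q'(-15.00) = -18548.00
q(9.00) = 2400.00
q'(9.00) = 1420.00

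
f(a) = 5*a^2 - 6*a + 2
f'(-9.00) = -96.00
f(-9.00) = 461.00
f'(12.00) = 114.00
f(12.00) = 650.00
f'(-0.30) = -9.00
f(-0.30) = 4.25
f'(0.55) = -0.50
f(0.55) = 0.21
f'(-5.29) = -58.90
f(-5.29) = 173.66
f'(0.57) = -0.30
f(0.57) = 0.20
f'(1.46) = 8.60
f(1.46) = 3.90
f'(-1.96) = -25.60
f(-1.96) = 32.97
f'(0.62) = 0.20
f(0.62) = 0.20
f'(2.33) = 17.30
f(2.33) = 15.16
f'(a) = 10*a - 6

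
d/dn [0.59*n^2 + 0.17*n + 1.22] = 1.18*n + 0.17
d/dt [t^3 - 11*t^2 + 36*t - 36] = 3*t^2 - 22*t + 36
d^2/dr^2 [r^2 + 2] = 2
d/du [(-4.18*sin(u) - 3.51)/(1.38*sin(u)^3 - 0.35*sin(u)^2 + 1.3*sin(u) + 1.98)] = (11.5368*sin(u)^3 + 13.0684*sin(u)^2 - 2.457*sin(u) - 3.7134)*cos(u)/(1.9044*sin(u)^6 - 0.966*sin(u)^5 + 3.7105*sin(u)^4 + 4.5548*sin(u)^3 + 0.304*sin(u)^2 + 5.148*sin(u) + 3.9204)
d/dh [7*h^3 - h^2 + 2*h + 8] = 21*h^2 - 2*h + 2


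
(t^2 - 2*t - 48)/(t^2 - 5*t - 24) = (t + 6)/(t + 3)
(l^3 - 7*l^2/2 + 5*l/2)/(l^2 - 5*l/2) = l - 1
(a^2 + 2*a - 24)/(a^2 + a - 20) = (a + 6)/(a + 5)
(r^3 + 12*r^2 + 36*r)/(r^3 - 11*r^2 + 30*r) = (r^2 + 12*r + 36)/(r^2 - 11*r + 30)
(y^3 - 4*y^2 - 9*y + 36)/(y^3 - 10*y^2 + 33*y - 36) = (y + 3)/(y - 3)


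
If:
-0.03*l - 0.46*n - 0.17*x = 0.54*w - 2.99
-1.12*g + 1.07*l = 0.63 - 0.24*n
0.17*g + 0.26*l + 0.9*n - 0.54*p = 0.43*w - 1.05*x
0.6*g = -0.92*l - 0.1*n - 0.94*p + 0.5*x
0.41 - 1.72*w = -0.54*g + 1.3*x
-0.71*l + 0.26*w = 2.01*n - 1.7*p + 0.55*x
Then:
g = -3.94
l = -5.19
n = 7.36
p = 6.14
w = -0.05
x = -1.25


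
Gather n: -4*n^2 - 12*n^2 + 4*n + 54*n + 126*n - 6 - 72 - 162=-16*n^2 + 184*n - 240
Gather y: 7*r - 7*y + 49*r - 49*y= 56*r - 56*y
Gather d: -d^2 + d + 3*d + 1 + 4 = -d^2 + 4*d + 5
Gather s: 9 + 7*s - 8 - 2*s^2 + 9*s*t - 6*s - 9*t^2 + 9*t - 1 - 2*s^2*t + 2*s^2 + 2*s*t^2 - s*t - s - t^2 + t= -2*s^2*t + s*(2*t^2 + 8*t) - 10*t^2 + 10*t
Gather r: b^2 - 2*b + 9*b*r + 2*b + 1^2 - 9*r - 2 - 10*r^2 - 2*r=b^2 - 10*r^2 + r*(9*b - 11) - 1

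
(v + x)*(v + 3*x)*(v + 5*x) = v^3 + 9*v^2*x + 23*v*x^2 + 15*x^3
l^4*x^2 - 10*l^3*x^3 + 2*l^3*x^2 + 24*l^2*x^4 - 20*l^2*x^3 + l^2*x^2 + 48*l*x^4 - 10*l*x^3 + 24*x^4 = (l - 6*x)*(l - 4*x)*(l*x + x)^2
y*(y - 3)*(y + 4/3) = y^3 - 5*y^2/3 - 4*y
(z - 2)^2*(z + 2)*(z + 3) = z^4 + z^3 - 10*z^2 - 4*z + 24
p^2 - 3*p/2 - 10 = (p - 4)*(p + 5/2)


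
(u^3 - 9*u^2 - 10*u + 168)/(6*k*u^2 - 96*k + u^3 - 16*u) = (u^2 - 13*u + 42)/(6*k*u - 24*k + u^2 - 4*u)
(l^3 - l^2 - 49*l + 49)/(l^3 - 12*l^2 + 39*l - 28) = (l + 7)/(l - 4)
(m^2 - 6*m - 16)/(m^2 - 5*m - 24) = (m + 2)/(m + 3)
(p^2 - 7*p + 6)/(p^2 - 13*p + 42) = (p - 1)/(p - 7)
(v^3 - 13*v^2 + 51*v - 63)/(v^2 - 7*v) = v - 6 + 9/v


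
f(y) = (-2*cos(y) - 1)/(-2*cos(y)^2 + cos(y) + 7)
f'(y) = (-4*sin(y)*cos(y) + sin(y))*(-2*cos(y) - 1)/(-2*cos(y)^2 + cos(y) + 7)^2 + 2*sin(y)/(-2*cos(y)^2 + cos(y) + 7)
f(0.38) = -0.46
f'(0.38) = 0.19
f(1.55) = -0.15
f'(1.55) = 0.27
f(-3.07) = 0.25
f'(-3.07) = -0.06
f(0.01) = -0.50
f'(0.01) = 0.01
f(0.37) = -0.46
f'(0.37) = 0.19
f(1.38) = -0.19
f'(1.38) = 0.27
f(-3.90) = 0.09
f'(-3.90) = 0.31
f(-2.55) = 0.14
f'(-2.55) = -0.30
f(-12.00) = -0.42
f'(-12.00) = 0.25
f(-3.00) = 0.24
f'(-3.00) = -0.11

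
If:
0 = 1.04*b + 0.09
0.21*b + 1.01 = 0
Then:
No Solution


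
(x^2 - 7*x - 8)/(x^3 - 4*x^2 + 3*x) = (x^2 - 7*x - 8)/(x*(x^2 - 4*x + 3))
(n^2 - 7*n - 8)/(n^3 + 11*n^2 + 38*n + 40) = (n^2 - 7*n - 8)/(n^3 + 11*n^2 + 38*n + 40)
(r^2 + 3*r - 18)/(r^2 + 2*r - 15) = (r + 6)/(r + 5)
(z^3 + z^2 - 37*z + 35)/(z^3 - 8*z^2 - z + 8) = (z^2 + 2*z - 35)/(z^2 - 7*z - 8)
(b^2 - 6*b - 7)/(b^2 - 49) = (b + 1)/(b + 7)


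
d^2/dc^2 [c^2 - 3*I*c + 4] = 2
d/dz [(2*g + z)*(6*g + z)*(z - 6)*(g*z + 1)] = g*(2*g + z)*(6*g + z)*(z - 6) + (2*g + z)*(6*g + z)*(g*z + 1) + (2*g + z)*(z - 6)*(g*z + 1) + (6*g + z)*(z - 6)*(g*z + 1)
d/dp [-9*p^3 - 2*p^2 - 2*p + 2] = -27*p^2 - 4*p - 2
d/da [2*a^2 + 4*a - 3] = 4*a + 4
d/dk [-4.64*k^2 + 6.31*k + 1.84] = 6.31 - 9.28*k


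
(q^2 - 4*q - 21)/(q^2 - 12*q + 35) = (q + 3)/(q - 5)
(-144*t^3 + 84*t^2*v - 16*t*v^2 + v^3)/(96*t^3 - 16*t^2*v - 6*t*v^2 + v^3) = (-6*t + v)/(4*t + v)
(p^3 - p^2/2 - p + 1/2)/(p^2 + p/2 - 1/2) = p - 1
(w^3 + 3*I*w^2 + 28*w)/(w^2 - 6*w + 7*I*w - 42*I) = w*(w - 4*I)/(w - 6)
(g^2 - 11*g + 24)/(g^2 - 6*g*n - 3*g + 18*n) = (g - 8)/(g - 6*n)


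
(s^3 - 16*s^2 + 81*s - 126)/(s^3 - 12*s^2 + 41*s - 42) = (s - 6)/(s - 2)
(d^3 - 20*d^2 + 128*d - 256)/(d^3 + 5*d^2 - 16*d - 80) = (d^2 - 16*d + 64)/(d^2 + 9*d + 20)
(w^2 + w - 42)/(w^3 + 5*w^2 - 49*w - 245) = (w - 6)/(w^2 - 2*w - 35)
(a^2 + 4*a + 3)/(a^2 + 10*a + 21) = (a + 1)/(a + 7)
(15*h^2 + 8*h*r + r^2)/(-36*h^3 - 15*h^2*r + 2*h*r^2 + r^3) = (5*h + r)/(-12*h^2 - h*r + r^2)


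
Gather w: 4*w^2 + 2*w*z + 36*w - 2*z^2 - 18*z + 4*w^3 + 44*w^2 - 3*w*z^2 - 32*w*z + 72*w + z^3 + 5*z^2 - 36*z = 4*w^3 + 48*w^2 + w*(-3*z^2 - 30*z + 108) + z^3 + 3*z^2 - 54*z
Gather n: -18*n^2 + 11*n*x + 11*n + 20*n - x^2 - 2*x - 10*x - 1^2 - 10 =-18*n^2 + n*(11*x + 31) - x^2 - 12*x - 11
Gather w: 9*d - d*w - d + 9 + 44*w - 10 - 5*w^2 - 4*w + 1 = 8*d - 5*w^2 + w*(40 - d)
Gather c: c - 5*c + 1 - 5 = -4*c - 4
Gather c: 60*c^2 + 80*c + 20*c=60*c^2 + 100*c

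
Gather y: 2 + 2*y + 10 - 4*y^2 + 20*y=-4*y^2 + 22*y + 12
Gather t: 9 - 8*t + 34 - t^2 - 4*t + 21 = -t^2 - 12*t + 64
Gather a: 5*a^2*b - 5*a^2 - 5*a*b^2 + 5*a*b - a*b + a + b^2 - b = a^2*(5*b - 5) + a*(-5*b^2 + 4*b + 1) + b^2 - b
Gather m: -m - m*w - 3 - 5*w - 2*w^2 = m*(-w - 1) - 2*w^2 - 5*w - 3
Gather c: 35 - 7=28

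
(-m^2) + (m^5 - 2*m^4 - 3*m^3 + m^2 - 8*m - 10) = m^5 - 2*m^4 - 3*m^3 - 8*m - 10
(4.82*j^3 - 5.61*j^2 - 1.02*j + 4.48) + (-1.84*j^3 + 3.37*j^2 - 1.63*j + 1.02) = 2.98*j^3 - 2.24*j^2 - 2.65*j + 5.5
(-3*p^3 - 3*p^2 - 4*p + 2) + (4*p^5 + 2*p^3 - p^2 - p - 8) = 4*p^5 - p^3 - 4*p^2 - 5*p - 6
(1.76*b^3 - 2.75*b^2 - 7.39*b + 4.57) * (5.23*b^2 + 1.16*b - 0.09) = 9.2048*b^5 - 12.3409*b^4 - 41.9981*b^3 + 15.5762*b^2 + 5.9663*b - 0.4113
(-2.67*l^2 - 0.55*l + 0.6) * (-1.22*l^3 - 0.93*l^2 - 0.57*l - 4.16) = 3.2574*l^5 + 3.1541*l^4 + 1.3014*l^3 + 10.8627*l^2 + 1.946*l - 2.496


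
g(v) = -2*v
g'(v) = -2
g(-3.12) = 6.24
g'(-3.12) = -2.00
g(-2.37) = 4.74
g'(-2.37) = -2.00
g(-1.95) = 3.90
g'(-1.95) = -2.00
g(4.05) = -8.10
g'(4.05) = -2.00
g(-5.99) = 11.98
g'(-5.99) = -2.00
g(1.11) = -2.22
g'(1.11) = -2.00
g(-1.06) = 2.12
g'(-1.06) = -2.00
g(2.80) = -5.60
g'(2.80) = -2.00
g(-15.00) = 30.00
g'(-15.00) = -2.00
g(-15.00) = 30.00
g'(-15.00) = -2.00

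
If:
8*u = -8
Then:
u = -1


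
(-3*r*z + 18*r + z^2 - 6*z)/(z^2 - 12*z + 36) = (-3*r + z)/(z - 6)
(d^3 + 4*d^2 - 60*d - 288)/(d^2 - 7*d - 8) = (d^2 + 12*d + 36)/(d + 1)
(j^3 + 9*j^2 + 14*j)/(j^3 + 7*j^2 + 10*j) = (j + 7)/(j + 5)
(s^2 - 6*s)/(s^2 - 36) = s/(s + 6)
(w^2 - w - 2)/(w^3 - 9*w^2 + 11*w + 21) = (w - 2)/(w^2 - 10*w + 21)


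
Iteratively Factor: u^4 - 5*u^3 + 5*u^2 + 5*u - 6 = (u + 1)*(u^3 - 6*u^2 + 11*u - 6) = (u - 2)*(u + 1)*(u^2 - 4*u + 3) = (u - 2)*(u - 1)*(u + 1)*(u - 3)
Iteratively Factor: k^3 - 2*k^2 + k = (k - 1)*(k^2 - k) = k*(k - 1)*(k - 1)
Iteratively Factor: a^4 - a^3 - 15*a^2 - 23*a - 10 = (a + 1)*(a^3 - 2*a^2 - 13*a - 10) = (a - 5)*(a + 1)*(a^2 + 3*a + 2) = (a - 5)*(a + 1)^2*(a + 2)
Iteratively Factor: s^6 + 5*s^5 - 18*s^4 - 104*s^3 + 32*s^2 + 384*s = (s - 2)*(s^5 + 7*s^4 - 4*s^3 - 112*s^2 - 192*s) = s*(s - 2)*(s^4 + 7*s^3 - 4*s^2 - 112*s - 192) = s*(s - 2)*(s + 4)*(s^3 + 3*s^2 - 16*s - 48) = s*(s - 4)*(s - 2)*(s + 4)*(s^2 + 7*s + 12) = s*(s - 4)*(s - 2)*(s + 3)*(s + 4)*(s + 4)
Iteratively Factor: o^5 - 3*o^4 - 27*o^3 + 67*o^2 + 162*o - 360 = (o - 2)*(o^4 - o^3 - 29*o^2 + 9*o + 180) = (o - 5)*(o - 2)*(o^3 + 4*o^2 - 9*o - 36) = (o - 5)*(o - 2)*(o + 3)*(o^2 + o - 12) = (o - 5)*(o - 2)*(o + 3)*(o + 4)*(o - 3)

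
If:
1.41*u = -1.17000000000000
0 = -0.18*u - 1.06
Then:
No Solution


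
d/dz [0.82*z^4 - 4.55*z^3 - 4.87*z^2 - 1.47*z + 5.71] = 3.28*z^3 - 13.65*z^2 - 9.74*z - 1.47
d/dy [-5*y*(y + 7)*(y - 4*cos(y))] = -20*y^2*sin(y) - 15*y^2 - 140*y*sin(y) + 40*y*cos(y) - 70*y + 140*cos(y)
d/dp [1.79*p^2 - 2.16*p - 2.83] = 3.58*p - 2.16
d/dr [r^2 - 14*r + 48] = 2*r - 14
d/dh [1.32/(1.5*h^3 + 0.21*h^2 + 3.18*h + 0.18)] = (-5.94*h^2 - 0.5544*h - 4.1976)/(1.5*h^3 + 0.21*h^2 + 3.18*h + 0.18)^2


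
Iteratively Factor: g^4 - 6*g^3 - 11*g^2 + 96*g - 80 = (g + 4)*(g^3 - 10*g^2 + 29*g - 20) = (g - 5)*(g + 4)*(g^2 - 5*g + 4) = (g - 5)*(g - 1)*(g + 4)*(g - 4)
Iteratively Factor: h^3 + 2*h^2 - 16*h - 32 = (h + 2)*(h^2 - 16) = (h - 4)*(h + 2)*(h + 4)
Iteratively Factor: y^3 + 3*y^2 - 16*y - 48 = (y - 4)*(y^2 + 7*y + 12) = (y - 4)*(y + 3)*(y + 4)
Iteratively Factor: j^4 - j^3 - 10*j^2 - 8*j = (j + 1)*(j^3 - 2*j^2 - 8*j) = j*(j + 1)*(j^2 - 2*j - 8) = j*(j - 4)*(j + 1)*(j + 2)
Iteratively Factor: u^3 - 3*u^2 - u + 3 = (u - 1)*(u^2 - 2*u - 3) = (u - 1)*(u + 1)*(u - 3)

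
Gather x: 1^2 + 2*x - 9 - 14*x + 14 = 6 - 12*x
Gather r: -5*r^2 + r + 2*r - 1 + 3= -5*r^2 + 3*r + 2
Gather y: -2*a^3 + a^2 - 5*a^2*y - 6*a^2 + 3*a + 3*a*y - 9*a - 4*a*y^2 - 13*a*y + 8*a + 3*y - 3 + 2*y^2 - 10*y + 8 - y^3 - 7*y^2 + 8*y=-2*a^3 - 5*a^2 + 2*a - y^3 + y^2*(-4*a - 5) + y*(-5*a^2 - 10*a + 1) + 5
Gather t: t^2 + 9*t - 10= t^2 + 9*t - 10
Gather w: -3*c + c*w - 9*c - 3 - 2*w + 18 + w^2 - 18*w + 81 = -12*c + w^2 + w*(c - 20) + 96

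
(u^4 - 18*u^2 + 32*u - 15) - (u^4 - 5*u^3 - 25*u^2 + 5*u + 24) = 5*u^3 + 7*u^2 + 27*u - 39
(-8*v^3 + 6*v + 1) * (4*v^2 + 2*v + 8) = -32*v^5 - 16*v^4 - 40*v^3 + 16*v^2 + 50*v + 8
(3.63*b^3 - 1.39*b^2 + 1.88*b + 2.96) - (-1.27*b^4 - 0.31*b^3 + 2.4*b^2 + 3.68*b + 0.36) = 1.27*b^4 + 3.94*b^3 - 3.79*b^2 - 1.8*b + 2.6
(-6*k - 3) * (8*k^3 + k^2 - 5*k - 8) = -48*k^4 - 30*k^3 + 27*k^2 + 63*k + 24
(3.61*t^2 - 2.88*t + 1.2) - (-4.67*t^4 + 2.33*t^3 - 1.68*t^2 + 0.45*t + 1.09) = 4.67*t^4 - 2.33*t^3 + 5.29*t^2 - 3.33*t + 0.11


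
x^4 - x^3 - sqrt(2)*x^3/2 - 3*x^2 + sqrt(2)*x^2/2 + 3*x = x*(x - 1)*(x - 3*sqrt(2)/2)*(x + sqrt(2))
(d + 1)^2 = d^2 + 2*d + 1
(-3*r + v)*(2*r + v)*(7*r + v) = -42*r^3 - 13*r^2*v + 6*r*v^2 + v^3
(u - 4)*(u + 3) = u^2 - u - 12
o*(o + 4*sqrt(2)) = o^2 + 4*sqrt(2)*o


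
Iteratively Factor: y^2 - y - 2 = (y + 1)*(y - 2)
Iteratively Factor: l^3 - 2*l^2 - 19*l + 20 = (l - 5)*(l^2 + 3*l - 4) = (l - 5)*(l - 1)*(l + 4)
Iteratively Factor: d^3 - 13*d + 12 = (d - 3)*(d^2 + 3*d - 4) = (d - 3)*(d - 1)*(d + 4)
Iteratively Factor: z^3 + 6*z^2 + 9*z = (z)*(z^2 + 6*z + 9) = z*(z + 3)*(z + 3)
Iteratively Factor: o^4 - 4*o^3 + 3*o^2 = (o)*(o^3 - 4*o^2 + 3*o) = o*(o - 3)*(o^2 - o) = o*(o - 3)*(o - 1)*(o)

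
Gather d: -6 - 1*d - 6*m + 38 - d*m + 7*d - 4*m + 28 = d*(6 - m) - 10*m + 60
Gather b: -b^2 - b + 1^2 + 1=-b^2 - b + 2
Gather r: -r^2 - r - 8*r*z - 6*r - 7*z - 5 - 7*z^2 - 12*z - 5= -r^2 + r*(-8*z - 7) - 7*z^2 - 19*z - 10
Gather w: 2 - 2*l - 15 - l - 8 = -3*l - 21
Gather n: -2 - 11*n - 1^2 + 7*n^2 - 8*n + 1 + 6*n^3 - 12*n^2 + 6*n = 6*n^3 - 5*n^2 - 13*n - 2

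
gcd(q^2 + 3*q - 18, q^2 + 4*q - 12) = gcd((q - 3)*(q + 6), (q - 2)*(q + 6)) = q + 6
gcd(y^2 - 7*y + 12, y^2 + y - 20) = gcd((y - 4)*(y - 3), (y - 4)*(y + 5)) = y - 4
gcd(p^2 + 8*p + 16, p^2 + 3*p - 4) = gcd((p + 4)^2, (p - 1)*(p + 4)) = p + 4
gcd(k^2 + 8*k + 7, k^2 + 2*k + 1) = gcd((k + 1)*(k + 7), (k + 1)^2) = k + 1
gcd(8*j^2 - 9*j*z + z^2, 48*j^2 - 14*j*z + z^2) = -8*j + z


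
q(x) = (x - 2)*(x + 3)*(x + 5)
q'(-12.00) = 287.00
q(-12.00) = -882.00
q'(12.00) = 575.00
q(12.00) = 2550.00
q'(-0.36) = -4.93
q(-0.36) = -28.91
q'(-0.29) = -4.23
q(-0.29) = -29.23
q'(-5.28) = 19.28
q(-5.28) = -4.65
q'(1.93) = 33.33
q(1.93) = -2.39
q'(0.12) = 0.48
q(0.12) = -30.03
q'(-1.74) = -12.80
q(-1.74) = -15.36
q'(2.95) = 60.51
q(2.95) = 44.94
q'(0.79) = 10.35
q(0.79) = -26.55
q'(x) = (x - 2)*(x + 3) + (x - 2)*(x + 5) + (x + 3)*(x + 5) = 3*x^2 + 12*x - 1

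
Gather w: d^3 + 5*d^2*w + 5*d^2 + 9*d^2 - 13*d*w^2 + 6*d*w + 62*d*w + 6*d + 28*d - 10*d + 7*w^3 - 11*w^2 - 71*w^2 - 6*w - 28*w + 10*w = d^3 + 14*d^2 + 24*d + 7*w^3 + w^2*(-13*d - 82) + w*(5*d^2 + 68*d - 24)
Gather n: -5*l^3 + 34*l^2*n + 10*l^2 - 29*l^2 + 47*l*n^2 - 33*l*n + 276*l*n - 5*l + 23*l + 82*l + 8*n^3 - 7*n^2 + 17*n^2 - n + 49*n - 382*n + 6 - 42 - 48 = -5*l^3 - 19*l^2 + 100*l + 8*n^3 + n^2*(47*l + 10) + n*(34*l^2 + 243*l - 334) - 84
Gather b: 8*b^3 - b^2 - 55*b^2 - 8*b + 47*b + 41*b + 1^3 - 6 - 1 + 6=8*b^3 - 56*b^2 + 80*b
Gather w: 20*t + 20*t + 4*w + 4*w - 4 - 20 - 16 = 40*t + 8*w - 40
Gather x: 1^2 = 1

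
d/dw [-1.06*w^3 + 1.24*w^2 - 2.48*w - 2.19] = -3.18*w^2 + 2.48*w - 2.48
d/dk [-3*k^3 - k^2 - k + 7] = -9*k^2 - 2*k - 1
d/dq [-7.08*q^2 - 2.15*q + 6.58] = -14.16*q - 2.15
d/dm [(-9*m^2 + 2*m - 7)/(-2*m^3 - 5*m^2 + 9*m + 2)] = (-18*m^4 + 8*m^3 - 113*m^2 - 106*m + 67)/(4*m^6 + 20*m^5 - 11*m^4 - 98*m^3 + 61*m^2 + 36*m + 4)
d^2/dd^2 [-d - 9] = 0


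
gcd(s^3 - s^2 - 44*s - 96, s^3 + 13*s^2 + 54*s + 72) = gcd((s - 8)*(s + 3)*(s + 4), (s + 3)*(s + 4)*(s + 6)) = s^2 + 7*s + 12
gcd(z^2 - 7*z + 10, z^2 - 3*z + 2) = z - 2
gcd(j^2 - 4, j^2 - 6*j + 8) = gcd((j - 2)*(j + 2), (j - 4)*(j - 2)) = j - 2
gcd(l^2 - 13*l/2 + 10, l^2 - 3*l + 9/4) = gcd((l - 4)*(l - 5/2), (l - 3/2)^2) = 1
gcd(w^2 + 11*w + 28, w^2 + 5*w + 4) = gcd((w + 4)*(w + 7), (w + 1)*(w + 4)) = w + 4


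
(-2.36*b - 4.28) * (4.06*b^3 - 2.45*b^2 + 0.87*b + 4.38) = -9.5816*b^4 - 11.5948*b^3 + 8.4328*b^2 - 14.0604*b - 18.7464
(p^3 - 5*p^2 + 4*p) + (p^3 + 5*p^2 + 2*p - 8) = 2*p^3 + 6*p - 8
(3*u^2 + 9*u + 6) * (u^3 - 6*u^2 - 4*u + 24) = 3*u^5 - 9*u^4 - 60*u^3 + 192*u + 144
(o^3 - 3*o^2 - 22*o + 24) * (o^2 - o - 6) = o^5 - 4*o^4 - 25*o^3 + 64*o^2 + 108*o - 144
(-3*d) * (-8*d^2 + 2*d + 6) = 24*d^3 - 6*d^2 - 18*d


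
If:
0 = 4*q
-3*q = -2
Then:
No Solution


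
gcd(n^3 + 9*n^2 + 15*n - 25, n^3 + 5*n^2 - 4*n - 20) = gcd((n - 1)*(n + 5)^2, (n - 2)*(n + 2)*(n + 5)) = n + 5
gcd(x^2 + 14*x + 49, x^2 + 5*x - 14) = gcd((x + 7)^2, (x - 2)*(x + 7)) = x + 7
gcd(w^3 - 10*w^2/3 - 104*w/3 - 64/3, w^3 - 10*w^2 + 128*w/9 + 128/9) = w^2 - 22*w/3 - 16/3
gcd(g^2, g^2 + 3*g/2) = g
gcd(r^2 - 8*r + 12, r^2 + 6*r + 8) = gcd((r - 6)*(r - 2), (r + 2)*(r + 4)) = 1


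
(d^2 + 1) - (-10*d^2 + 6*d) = 11*d^2 - 6*d + 1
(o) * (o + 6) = o^2 + 6*o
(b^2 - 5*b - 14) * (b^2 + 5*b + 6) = b^4 - 33*b^2 - 100*b - 84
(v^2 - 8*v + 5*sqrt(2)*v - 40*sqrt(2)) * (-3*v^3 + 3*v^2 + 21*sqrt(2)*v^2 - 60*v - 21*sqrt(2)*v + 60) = -3*v^5 + 6*sqrt(2)*v^4 + 27*v^4 - 54*sqrt(2)*v^3 + 126*v^3 - 1350*v^2 - 252*sqrt(2)*v^2 + 1200*v + 2700*sqrt(2)*v - 2400*sqrt(2)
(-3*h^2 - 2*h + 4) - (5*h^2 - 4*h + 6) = -8*h^2 + 2*h - 2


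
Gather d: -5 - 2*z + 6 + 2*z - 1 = 0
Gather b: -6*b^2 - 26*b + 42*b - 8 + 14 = -6*b^2 + 16*b + 6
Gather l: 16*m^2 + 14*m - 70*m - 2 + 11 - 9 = 16*m^2 - 56*m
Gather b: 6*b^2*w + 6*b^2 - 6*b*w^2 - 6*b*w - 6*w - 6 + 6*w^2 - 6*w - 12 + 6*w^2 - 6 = b^2*(6*w + 6) + b*(-6*w^2 - 6*w) + 12*w^2 - 12*w - 24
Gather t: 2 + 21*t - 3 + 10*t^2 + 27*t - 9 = 10*t^2 + 48*t - 10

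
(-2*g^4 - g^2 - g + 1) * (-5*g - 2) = 10*g^5 + 4*g^4 + 5*g^3 + 7*g^2 - 3*g - 2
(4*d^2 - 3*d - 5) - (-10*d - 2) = 4*d^2 + 7*d - 3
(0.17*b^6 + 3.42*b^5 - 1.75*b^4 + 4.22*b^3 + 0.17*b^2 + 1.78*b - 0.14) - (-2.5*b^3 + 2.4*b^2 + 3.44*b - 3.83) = 0.17*b^6 + 3.42*b^5 - 1.75*b^4 + 6.72*b^3 - 2.23*b^2 - 1.66*b + 3.69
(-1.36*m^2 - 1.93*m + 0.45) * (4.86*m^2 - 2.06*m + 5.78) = -6.6096*m^4 - 6.5782*m^3 - 1.698*m^2 - 12.0824*m + 2.601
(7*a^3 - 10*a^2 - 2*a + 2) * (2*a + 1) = 14*a^4 - 13*a^3 - 14*a^2 + 2*a + 2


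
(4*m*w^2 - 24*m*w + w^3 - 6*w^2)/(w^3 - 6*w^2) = (4*m + w)/w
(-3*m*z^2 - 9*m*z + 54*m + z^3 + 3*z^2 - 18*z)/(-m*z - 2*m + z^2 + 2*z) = (3*m*z^2 + 9*m*z - 54*m - z^3 - 3*z^2 + 18*z)/(m*z + 2*m - z^2 - 2*z)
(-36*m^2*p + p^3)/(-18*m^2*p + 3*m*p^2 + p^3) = (-6*m + p)/(-3*m + p)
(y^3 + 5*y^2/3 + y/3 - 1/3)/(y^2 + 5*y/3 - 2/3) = (y^2 + 2*y + 1)/(y + 2)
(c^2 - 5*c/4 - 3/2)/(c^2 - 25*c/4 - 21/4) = (c - 2)/(c - 7)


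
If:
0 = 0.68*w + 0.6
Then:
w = -0.88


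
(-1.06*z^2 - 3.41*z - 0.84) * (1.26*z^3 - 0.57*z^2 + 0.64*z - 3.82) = -1.3356*z^5 - 3.6924*z^4 + 0.2069*z^3 + 2.3456*z^2 + 12.4886*z + 3.2088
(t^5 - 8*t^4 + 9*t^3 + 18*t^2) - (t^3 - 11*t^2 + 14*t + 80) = t^5 - 8*t^4 + 8*t^3 + 29*t^2 - 14*t - 80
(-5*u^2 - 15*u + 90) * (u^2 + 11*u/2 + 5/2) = -5*u^4 - 85*u^3/2 - 5*u^2 + 915*u/2 + 225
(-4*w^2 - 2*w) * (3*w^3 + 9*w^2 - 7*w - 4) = -12*w^5 - 42*w^4 + 10*w^3 + 30*w^2 + 8*w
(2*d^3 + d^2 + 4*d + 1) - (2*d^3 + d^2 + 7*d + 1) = -3*d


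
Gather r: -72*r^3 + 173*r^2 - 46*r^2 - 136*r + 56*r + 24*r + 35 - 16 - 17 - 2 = -72*r^3 + 127*r^2 - 56*r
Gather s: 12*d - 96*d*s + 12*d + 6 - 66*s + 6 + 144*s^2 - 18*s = 24*d + 144*s^2 + s*(-96*d - 84) + 12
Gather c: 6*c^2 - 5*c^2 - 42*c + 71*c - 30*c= c^2 - c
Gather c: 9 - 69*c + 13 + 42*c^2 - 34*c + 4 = 42*c^2 - 103*c + 26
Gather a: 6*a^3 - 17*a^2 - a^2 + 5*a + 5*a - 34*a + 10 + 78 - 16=6*a^3 - 18*a^2 - 24*a + 72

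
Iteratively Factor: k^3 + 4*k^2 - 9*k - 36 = (k + 4)*(k^2 - 9) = (k - 3)*(k + 4)*(k + 3)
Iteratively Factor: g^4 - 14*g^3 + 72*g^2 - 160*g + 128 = (g - 4)*(g^3 - 10*g^2 + 32*g - 32) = (g - 4)*(g - 2)*(g^2 - 8*g + 16) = (g - 4)^2*(g - 2)*(g - 4)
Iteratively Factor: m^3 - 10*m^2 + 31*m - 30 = (m - 3)*(m^2 - 7*m + 10) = (m - 5)*(m - 3)*(m - 2)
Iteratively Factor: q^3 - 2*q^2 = (q)*(q^2 - 2*q) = q*(q - 2)*(q)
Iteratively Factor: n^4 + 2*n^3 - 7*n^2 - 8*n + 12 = (n + 3)*(n^3 - n^2 - 4*n + 4) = (n - 2)*(n + 3)*(n^2 + n - 2) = (n - 2)*(n - 1)*(n + 3)*(n + 2)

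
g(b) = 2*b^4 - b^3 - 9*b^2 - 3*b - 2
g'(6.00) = 1509.00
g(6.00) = 2032.00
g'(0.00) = -3.00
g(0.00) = -2.00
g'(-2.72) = -137.22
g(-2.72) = 69.17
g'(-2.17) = -59.81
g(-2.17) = 16.70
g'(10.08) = 7704.28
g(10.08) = 18676.83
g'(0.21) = -6.84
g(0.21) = -3.03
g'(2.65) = 77.11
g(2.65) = 6.87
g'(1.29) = -14.04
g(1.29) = -17.46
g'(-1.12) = 2.16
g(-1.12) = -5.38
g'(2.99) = 130.21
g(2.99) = 41.69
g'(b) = 8*b^3 - 3*b^2 - 18*b - 3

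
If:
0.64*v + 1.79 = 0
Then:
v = -2.80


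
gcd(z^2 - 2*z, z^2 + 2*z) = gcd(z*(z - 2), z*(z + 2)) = z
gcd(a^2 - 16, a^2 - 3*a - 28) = a + 4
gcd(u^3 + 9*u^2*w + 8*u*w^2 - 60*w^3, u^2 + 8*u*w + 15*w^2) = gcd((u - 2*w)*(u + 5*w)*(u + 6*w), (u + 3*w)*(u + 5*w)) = u + 5*w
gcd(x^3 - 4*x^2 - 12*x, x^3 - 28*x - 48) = x^2 - 4*x - 12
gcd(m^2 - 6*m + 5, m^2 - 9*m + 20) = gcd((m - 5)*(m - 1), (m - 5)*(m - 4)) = m - 5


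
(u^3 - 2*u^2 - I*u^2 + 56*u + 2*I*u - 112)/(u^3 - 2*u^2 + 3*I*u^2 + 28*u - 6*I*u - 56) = (u - 8*I)/(u - 4*I)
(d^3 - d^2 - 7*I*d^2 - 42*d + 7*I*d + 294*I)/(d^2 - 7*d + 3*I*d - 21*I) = (d^2 + d*(6 - 7*I) - 42*I)/(d + 3*I)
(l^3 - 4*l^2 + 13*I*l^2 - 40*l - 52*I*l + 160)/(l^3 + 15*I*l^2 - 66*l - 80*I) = (l - 4)/(l + 2*I)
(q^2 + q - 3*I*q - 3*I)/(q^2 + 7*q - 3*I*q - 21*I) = (q + 1)/(q + 7)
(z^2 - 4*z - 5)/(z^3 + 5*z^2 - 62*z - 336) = (z^2 - 4*z - 5)/(z^3 + 5*z^2 - 62*z - 336)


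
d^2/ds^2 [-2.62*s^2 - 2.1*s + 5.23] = -5.24000000000000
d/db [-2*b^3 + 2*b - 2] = 2 - 6*b^2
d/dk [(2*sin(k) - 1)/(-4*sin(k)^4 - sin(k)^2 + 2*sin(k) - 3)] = 2*(12*sin(k)^4 - 8*sin(k)^3 + sin(k)^2 - sin(k) - 2)*cos(k)/(4*sin(k)^4 + sin(k)^2 - 2*sin(k) + 3)^2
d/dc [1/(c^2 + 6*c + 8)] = 2*(-c - 3)/(c^2 + 6*c + 8)^2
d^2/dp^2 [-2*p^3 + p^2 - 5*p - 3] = 2 - 12*p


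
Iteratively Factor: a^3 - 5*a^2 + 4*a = (a)*(a^2 - 5*a + 4) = a*(a - 4)*(a - 1)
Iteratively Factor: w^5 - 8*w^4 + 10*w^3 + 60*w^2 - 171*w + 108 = (w - 3)*(w^4 - 5*w^3 - 5*w^2 + 45*w - 36) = (w - 4)*(w - 3)*(w^3 - w^2 - 9*w + 9) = (w - 4)*(w - 3)*(w - 1)*(w^2 - 9) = (w - 4)*(w - 3)*(w - 1)*(w + 3)*(w - 3)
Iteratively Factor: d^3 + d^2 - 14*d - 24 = (d + 3)*(d^2 - 2*d - 8) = (d + 2)*(d + 3)*(d - 4)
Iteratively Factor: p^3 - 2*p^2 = (p)*(p^2 - 2*p) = p*(p - 2)*(p)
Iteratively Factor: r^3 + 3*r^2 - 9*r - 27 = (r + 3)*(r^2 - 9) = (r - 3)*(r + 3)*(r + 3)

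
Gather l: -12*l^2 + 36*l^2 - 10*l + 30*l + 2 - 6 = 24*l^2 + 20*l - 4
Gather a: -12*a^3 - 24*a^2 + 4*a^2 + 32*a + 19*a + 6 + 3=-12*a^3 - 20*a^2 + 51*a + 9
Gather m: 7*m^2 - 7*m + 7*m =7*m^2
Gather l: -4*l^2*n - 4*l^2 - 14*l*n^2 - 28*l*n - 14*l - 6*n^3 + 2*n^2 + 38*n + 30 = l^2*(-4*n - 4) + l*(-14*n^2 - 28*n - 14) - 6*n^3 + 2*n^2 + 38*n + 30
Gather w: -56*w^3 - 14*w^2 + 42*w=-56*w^3 - 14*w^2 + 42*w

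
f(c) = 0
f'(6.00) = 0.00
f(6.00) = 0.00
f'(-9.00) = 0.00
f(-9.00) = 0.00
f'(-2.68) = 0.00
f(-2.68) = 0.00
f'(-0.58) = 0.00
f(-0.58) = 0.00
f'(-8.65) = 0.00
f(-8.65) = 0.00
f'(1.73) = 0.00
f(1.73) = 0.00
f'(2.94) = 0.00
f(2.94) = 0.00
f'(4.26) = 0.00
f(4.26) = 0.00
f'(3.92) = 0.00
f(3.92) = 0.00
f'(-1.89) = 0.00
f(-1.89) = 0.00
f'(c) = 0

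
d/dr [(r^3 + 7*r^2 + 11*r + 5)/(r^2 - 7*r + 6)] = (r^4 - 14*r^3 - 42*r^2 + 74*r + 101)/(r^4 - 14*r^3 + 61*r^2 - 84*r + 36)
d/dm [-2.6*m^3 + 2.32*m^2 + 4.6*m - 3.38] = -7.8*m^2 + 4.64*m + 4.6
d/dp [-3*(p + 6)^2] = -6*p - 36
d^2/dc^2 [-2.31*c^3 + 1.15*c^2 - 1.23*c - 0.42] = 2.3 - 13.86*c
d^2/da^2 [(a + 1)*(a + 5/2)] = 2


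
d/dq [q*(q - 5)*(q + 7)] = 3*q^2 + 4*q - 35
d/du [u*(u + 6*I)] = 2*u + 6*I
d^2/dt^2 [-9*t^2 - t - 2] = -18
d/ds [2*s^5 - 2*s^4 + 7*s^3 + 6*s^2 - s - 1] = 10*s^4 - 8*s^3 + 21*s^2 + 12*s - 1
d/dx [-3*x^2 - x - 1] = -6*x - 1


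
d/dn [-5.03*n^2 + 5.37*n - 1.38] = 5.37 - 10.06*n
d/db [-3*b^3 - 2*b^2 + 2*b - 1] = -9*b^2 - 4*b + 2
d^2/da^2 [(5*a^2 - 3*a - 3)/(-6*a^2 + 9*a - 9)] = 6*(-2*a^3 + 14*a^2 - 12*a - 1)/(8*a^6 - 36*a^5 + 90*a^4 - 135*a^3 + 135*a^2 - 81*a + 27)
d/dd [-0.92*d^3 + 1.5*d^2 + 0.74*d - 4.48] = -2.76*d^2 + 3.0*d + 0.74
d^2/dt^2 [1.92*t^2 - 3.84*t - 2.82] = 3.84000000000000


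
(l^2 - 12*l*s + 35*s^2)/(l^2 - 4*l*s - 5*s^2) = (l - 7*s)/(l + s)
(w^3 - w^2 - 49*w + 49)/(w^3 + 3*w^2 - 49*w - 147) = (w - 1)/(w + 3)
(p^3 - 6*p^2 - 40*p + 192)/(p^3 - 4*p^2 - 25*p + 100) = (p^2 - 2*p - 48)/(p^2 - 25)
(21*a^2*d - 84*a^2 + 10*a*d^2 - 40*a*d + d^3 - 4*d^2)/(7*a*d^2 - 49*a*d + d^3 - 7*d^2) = (3*a*d - 12*a + d^2 - 4*d)/(d*(d - 7))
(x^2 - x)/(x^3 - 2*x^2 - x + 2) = x/(x^2 - x - 2)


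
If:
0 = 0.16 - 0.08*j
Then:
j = 2.00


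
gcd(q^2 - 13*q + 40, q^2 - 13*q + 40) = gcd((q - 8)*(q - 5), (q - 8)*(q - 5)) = q^2 - 13*q + 40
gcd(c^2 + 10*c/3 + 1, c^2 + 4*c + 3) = c + 3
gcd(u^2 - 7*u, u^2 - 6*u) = u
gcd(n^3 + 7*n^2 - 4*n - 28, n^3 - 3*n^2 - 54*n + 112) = n^2 + 5*n - 14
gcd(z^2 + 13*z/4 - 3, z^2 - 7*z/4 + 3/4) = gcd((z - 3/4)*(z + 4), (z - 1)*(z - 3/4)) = z - 3/4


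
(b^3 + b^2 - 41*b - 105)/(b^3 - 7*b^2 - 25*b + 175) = (b + 3)/(b - 5)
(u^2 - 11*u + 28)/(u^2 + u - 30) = (u^2 - 11*u + 28)/(u^2 + u - 30)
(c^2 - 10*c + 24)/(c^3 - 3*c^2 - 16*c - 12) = (c - 4)/(c^2 + 3*c + 2)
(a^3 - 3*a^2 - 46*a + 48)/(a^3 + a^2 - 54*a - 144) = (a - 1)/(a + 3)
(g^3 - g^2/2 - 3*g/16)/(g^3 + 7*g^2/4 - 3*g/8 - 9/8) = g*(4*g + 1)/(2*(2*g^2 + 5*g + 3))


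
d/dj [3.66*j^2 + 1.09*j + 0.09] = 7.32*j + 1.09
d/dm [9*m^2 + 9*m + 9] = 18*m + 9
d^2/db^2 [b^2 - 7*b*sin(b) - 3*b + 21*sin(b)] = 7*b*sin(b) - 21*sin(b) - 14*cos(b) + 2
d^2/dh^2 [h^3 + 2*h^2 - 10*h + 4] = 6*h + 4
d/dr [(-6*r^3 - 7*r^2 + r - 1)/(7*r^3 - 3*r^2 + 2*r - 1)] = (67*r^4 - 38*r^3 + 28*r^2 + 8*r + 1)/(49*r^6 - 42*r^5 + 37*r^4 - 26*r^3 + 10*r^2 - 4*r + 1)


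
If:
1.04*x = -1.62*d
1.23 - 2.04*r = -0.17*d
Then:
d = -0.641975308641975*x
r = 0.602941176470588 - 0.0534979423868313*x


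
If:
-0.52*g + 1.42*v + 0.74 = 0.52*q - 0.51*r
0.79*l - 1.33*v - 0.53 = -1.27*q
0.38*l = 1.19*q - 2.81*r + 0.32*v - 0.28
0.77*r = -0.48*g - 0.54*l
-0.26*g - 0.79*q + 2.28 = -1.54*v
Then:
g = 1.35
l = -4.04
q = 3.49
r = 1.99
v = 0.54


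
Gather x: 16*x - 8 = 16*x - 8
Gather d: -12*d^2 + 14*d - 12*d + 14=-12*d^2 + 2*d + 14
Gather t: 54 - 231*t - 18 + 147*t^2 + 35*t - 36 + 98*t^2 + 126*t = 245*t^2 - 70*t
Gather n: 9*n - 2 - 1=9*n - 3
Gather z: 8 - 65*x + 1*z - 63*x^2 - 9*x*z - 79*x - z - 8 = -63*x^2 - 9*x*z - 144*x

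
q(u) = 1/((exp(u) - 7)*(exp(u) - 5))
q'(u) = -exp(u)/((exp(u) - 7)*(exp(u) - 5)^2) - exp(u)/((exp(u) - 7)^2*(exp(u) - 5)) = 2*(6 - exp(u))*exp(u)/(exp(4*u) - 24*exp(3*u) + 214*exp(2*u) - 840*exp(u) + 1225)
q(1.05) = 0.11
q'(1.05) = 0.23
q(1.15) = 0.14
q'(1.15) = 0.36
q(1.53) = 1.10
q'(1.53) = 15.43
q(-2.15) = 0.03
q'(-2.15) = 0.00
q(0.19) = 0.05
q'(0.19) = 0.02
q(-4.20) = 0.03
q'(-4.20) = 0.00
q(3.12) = 0.00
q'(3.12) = -0.01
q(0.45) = 0.05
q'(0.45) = 0.04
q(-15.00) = 0.03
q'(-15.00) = 0.00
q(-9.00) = 0.03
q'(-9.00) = 0.00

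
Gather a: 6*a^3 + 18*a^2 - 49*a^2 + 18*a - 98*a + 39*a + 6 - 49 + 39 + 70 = 6*a^3 - 31*a^2 - 41*a + 66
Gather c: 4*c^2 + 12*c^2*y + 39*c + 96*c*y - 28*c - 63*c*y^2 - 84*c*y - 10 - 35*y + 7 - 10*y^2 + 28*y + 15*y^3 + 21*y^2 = c^2*(12*y + 4) + c*(-63*y^2 + 12*y + 11) + 15*y^3 + 11*y^2 - 7*y - 3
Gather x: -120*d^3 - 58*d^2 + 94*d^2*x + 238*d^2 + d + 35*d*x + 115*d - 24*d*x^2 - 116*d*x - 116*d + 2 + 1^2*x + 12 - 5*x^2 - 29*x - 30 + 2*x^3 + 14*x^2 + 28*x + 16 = -120*d^3 + 180*d^2 + 2*x^3 + x^2*(9 - 24*d) + x*(94*d^2 - 81*d)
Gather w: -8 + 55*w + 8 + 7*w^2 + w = 7*w^2 + 56*w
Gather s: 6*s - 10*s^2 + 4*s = -10*s^2 + 10*s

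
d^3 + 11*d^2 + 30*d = d*(d + 5)*(d + 6)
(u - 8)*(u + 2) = u^2 - 6*u - 16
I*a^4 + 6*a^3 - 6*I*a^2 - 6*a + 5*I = (a - 1)*(a - 5*I)*(a - I)*(I*a + I)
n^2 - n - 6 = (n - 3)*(n + 2)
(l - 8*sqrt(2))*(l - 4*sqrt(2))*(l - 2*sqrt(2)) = l^3 - 14*sqrt(2)*l^2 + 112*l - 128*sqrt(2)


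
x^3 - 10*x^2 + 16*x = x*(x - 8)*(x - 2)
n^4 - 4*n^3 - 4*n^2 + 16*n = n*(n - 4)*(n - 2)*(n + 2)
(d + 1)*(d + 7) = d^2 + 8*d + 7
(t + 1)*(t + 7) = t^2 + 8*t + 7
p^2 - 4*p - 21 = (p - 7)*(p + 3)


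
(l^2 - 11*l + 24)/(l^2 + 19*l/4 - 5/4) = 4*(l^2 - 11*l + 24)/(4*l^2 + 19*l - 5)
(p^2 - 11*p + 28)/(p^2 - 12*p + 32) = (p - 7)/(p - 8)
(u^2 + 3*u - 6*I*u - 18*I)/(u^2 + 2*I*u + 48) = (u + 3)/(u + 8*I)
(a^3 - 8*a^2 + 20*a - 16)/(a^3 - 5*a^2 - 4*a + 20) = (a^2 - 6*a + 8)/(a^2 - 3*a - 10)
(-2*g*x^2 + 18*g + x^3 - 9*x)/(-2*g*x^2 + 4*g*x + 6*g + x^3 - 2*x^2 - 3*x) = (x + 3)/(x + 1)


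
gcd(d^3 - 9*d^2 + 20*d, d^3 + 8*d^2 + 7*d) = d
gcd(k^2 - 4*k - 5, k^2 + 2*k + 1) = k + 1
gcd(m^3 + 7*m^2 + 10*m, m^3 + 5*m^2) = m^2 + 5*m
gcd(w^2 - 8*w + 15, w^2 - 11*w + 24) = w - 3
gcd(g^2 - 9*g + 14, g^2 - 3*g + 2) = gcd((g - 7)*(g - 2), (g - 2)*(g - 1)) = g - 2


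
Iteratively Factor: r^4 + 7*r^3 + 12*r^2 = (r)*(r^3 + 7*r^2 + 12*r) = r*(r + 4)*(r^2 + 3*r) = r*(r + 3)*(r + 4)*(r)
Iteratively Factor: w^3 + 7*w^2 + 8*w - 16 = (w - 1)*(w^2 + 8*w + 16) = (w - 1)*(w + 4)*(w + 4)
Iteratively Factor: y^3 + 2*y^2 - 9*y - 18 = (y + 2)*(y^2 - 9) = (y + 2)*(y + 3)*(y - 3)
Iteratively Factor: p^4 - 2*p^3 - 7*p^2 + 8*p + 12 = (p + 2)*(p^3 - 4*p^2 + p + 6) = (p + 1)*(p + 2)*(p^2 - 5*p + 6) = (p - 2)*(p + 1)*(p + 2)*(p - 3)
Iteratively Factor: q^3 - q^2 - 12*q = (q + 3)*(q^2 - 4*q) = (q - 4)*(q + 3)*(q)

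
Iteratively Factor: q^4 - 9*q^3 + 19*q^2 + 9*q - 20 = (q + 1)*(q^3 - 10*q^2 + 29*q - 20) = (q - 1)*(q + 1)*(q^2 - 9*q + 20) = (q - 5)*(q - 1)*(q + 1)*(q - 4)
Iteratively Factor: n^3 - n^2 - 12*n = (n + 3)*(n^2 - 4*n) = n*(n + 3)*(n - 4)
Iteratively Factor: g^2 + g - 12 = (g + 4)*(g - 3)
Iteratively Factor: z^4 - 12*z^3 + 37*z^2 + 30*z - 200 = (z - 4)*(z^3 - 8*z^2 + 5*z + 50) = (z - 5)*(z - 4)*(z^2 - 3*z - 10) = (z - 5)^2*(z - 4)*(z + 2)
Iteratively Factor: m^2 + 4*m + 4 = (m + 2)*(m + 2)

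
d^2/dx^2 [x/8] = 0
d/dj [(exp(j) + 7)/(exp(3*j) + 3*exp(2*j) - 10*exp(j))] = 2*(-exp(3*j) - 12*exp(2*j) - 21*exp(j) + 35)*exp(-j)/(exp(4*j) + 6*exp(3*j) - 11*exp(2*j) - 60*exp(j) + 100)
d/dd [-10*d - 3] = -10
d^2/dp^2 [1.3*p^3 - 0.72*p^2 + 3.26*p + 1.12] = 7.8*p - 1.44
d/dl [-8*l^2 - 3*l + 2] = -16*l - 3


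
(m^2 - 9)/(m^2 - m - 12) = (m - 3)/(m - 4)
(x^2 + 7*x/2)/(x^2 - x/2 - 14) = x/(x - 4)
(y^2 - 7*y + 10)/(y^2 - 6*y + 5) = (y - 2)/(y - 1)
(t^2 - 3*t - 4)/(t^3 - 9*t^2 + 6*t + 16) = (t - 4)/(t^2 - 10*t + 16)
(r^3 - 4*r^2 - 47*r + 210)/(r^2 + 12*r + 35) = (r^2 - 11*r + 30)/(r + 5)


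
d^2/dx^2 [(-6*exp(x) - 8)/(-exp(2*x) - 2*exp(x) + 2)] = (6*exp(4*x) + 20*exp(3*x) + 120*exp(2*x) + 120*exp(x) + 56)*exp(x)/(exp(6*x) + 6*exp(5*x) + 6*exp(4*x) - 16*exp(3*x) - 12*exp(2*x) + 24*exp(x) - 8)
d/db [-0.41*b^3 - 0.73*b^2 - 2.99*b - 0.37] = -1.23*b^2 - 1.46*b - 2.99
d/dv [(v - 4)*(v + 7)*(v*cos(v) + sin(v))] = -(v - 4)*(v + 7)*(v*sin(v) - 2*cos(v)) + (v - 4)*(v*cos(v) + sin(v)) + (v + 7)*(v*cos(v) + sin(v))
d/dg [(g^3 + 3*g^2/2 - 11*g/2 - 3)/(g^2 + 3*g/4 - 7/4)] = 2*(8*g^4 + 12*g^3 + 11*g^2 + 6*g + 95)/(16*g^4 + 24*g^3 - 47*g^2 - 42*g + 49)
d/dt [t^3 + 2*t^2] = t*(3*t + 4)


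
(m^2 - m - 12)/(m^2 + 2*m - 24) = (m + 3)/(m + 6)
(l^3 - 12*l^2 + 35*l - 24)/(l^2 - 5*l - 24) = (l^2 - 4*l + 3)/(l + 3)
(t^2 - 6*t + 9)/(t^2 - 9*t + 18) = (t - 3)/(t - 6)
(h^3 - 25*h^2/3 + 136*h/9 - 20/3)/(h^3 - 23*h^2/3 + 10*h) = (h - 2/3)/h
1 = 1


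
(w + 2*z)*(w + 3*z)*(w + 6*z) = w^3 + 11*w^2*z + 36*w*z^2 + 36*z^3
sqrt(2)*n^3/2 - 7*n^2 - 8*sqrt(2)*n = n*(n - 8*sqrt(2))*(sqrt(2)*n/2 + 1)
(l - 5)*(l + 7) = l^2 + 2*l - 35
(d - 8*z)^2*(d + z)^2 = d^4 - 14*d^3*z + 33*d^2*z^2 + 112*d*z^3 + 64*z^4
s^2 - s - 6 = (s - 3)*(s + 2)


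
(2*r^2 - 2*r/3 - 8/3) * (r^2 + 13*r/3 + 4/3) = 2*r^4 + 8*r^3 - 26*r^2/9 - 112*r/9 - 32/9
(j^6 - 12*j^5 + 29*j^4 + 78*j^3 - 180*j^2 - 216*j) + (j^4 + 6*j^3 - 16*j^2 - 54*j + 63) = j^6 - 12*j^5 + 30*j^4 + 84*j^3 - 196*j^2 - 270*j + 63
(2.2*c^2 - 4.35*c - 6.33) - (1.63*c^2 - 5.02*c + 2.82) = 0.57*c^2 + 0.67*c - 9.15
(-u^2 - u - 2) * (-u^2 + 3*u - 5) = u^4 - 2*u^3 + 4*u^2 - u + 10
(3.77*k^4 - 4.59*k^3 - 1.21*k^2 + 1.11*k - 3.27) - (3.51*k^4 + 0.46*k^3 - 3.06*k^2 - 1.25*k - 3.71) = 0.26*k^4 - 5.05*k^3 + 1.85*k^2 + 2.36*k + 0.44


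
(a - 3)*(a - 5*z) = a^2 - 5*a*z - 3*a + 15*z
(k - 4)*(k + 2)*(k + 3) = k^3 + k^2 - 14*k - 24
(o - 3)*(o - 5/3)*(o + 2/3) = o^3 - 4*o^2 + 17*o/9 + 10/3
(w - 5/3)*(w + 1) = w^2 - 2*w/3 - 5/3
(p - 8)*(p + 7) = p^2 - p - 56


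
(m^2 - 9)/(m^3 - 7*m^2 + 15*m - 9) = (m + 3)/(m^2 - 4*m + 3)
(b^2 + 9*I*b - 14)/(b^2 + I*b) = (b^2 + 9*I*b - 14)/(b*(b + I))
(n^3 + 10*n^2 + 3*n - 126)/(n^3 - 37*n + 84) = (n + 6)/(n - 4)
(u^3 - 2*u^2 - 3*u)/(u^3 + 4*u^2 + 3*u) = (u - 3)/(u + 3)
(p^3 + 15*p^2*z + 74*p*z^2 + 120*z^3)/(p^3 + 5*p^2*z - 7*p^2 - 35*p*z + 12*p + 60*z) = (p^2 + 10*p*z + 24*z^2)/(p^2 - 7*p + 12)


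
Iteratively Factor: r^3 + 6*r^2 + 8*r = (r + 4)*(r^2 + 2*r) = (r + 2)*(r + 4)*(r)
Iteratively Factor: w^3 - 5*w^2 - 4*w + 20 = (w - 2)*(w^2 - 3*w - 10) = (w - 2)*(w + 2)*(w - 5)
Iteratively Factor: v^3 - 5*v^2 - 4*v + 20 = (v - 5)*(v^2 - 4) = (v - 5)*(v - 2)*(v + 2)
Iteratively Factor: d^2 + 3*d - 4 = (d - 1)*(d + 4)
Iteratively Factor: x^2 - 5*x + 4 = (x - 4)*(x - 1)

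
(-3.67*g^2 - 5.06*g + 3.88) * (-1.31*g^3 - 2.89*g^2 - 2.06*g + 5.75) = 4.8077*g^5 + 17.2349*g^4 + 17.1008*g^3 - 21.8921*g^2 - 37.0878*g + 22.31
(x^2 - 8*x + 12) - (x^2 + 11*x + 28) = -19*x - 16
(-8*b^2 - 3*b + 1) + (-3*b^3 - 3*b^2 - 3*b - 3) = -3*b^3 - 11*b^2 - 6*b - 2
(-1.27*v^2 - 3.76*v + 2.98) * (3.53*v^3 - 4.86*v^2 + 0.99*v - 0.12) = -4.4831*v^5 - 7.1006*v^4 + 27.5357*v^3 - 18.0528*v^2 + 3.4014*v - 0.3576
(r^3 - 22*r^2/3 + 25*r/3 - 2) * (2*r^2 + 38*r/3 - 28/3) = 2*r^5 - 2*r^4 - 770*r^3/9 + 170*r^2 - 928*r/9 + 56/3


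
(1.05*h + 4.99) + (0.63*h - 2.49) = 1.68*h + 2.5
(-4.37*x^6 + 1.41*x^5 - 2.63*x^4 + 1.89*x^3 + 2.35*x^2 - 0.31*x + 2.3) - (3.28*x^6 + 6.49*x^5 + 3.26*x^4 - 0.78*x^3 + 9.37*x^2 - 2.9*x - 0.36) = -7.65*x^6 - 5.08*x^5 - 5.89*x^4 + 2.67*x^3 - 7.02*x^2 + 2.59*x + 2.66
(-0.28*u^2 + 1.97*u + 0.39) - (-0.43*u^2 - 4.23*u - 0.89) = 0.15*u^2 + 6.2*u + 1.28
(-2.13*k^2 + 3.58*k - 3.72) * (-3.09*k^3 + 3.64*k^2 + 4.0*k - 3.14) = 6.5817*k^5 - 18.8154*k^4 + 16.006*k^3 + 7.4674*k^2 - 26.1212*k + 11.6808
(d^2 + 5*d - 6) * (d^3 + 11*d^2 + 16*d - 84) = d^5 + 16*d^4 + 65*d^3 - 70*d^2 - 516*d + 504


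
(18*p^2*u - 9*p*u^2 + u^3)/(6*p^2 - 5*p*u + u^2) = u*(6*p - u)/(2*p - u)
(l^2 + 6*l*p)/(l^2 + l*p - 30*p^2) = l/(l - 5*p)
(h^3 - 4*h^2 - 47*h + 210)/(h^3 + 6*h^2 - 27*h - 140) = (h - 6)/(h + 4)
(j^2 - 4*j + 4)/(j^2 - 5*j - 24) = (-j^2 + 4*j - 4)/(-j^2 + 5*j + 24)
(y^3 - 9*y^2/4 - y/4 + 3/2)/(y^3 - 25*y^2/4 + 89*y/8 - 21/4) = 2*(4*y^2 - y - 3)/(8*y^2 - 34*y + 21)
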